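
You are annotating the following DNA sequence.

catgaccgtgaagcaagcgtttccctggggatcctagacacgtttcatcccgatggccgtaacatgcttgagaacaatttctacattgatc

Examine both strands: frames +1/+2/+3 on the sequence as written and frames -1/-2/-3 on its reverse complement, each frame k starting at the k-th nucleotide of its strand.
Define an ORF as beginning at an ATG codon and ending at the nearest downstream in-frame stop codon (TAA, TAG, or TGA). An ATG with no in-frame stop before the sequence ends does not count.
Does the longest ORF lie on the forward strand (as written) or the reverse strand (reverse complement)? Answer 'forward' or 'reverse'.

Reverse complement (5'→3'): GATCAATGTAGAAATTGTTCTCAAGCATGTTACGGCCATCGGGATGAAACGTGTCTAGGATCCCCAGGGAAACGCTTGCTTCACGGTCATG
Frame +1: CAT GAC CGT GAA GCA AGC GTT TCC CTG GGG ATC CTA GAC ACG TTT CAT CCC GAT GGC CGT AAC ATG CTT GAG AAC AAT TTC TAC ATT GAT — no ATG→stop ORF.
Frame +2: ATG ACC GTG AAG CAA GCG TTT CCC TGG GGA TCC TAG ACA CGT TTC ATC CCG ATG GCC GTA ACA TGC TTG AGA ACA ATT TCT ACA TTG ATC — ATG at 2, stop TAG at 35 → 36 nt.
Frame +3: TGA CCG TGA AGC AAG CGT TTC CCT GGG GAT CCT AGA CAC GTT TCA TCC CGA TGG CCG TAA CAT GCT TGA GAA CAA TTT CTA CAT TGA — no ATG→stop ORF.
Frame -1: GAT CAA TGT AGA AAT TGT TCT CAA GCA TGT TAC GGC CAT CGG GAT GAA ACG TGT CTA GGA TCC CCA GGG AAA CGC TTG CTT CAC GGT CAT — no ATG→stop ORF.
Frame -2: ATC AAT GTA GAA ATT GTT CTC AAG CAT GTT ACG GCC ATC GGG ATG AAA CGT GTC TAG GAT CCC CAG GGA AAC GCT TGC TTC ACG GTC ATG — ATG at 44, stop TAG at 56 → 15 nt.
Frame -3: TCA ATG TAG AAA TTG TTC TCA AGC ATG TTA CGG CCA TCG GGA TGA AAC GTG TCT AGG ATC CCC AGG GAA ACG CTT GCT TCA CGG TCA — ATG at 6, stop TAG at 9 → 6 nt; ATG at 27, stop TGA at 45 → 21 nt.
Forward-strand max 36 nt; reverse-strand max 21 nt. The forward strand has the longer ORF.

forward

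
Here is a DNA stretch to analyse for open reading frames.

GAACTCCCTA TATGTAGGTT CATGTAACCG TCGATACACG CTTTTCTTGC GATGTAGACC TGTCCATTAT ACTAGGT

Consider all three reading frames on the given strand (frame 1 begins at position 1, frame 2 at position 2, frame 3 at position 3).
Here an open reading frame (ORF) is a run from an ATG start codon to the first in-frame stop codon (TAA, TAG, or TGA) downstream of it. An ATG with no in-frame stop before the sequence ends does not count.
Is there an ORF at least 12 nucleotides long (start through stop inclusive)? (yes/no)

Frame 1: GAA CTC CCT ATA TGT AGG TTC ATG TAA CCG TCG ATA CAC GCT TTT CTT GCG ATG TAG ACC TGT CCA TTA TAC TAG — ATG at 22, stop TAA at 25 → 6 nt; ATG at 52, stop TAG at 55 → 6 nt.
Frame 2: AAC TCC CTA TAT GTA GGT TCA TGT AAC CGT CGA TAC ACG CTT TTC TTG CGA TGT AGA CCT GTC CAT TAT ACT AGG — no ATG→stop ORF.
Frame 3: ACT CCC TAT ATG TAG GTT CAT GTA ACC GTC GAT ACA CGC TTT TCT TGC GAT GTA GAC CTG TCC ATT ATA CTA GGT — ATG at 12, stop TAG at 15 → 6 nt.
Largest ORF found is 6 nucleotides < 12, so no.

no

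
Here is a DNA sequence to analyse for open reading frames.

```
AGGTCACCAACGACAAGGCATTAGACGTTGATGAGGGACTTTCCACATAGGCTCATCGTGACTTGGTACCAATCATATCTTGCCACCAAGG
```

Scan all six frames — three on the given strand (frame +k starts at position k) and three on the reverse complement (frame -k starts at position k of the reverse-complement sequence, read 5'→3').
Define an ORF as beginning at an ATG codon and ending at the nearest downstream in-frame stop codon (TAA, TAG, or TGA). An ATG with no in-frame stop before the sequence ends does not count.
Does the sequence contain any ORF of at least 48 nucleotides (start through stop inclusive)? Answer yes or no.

no

Reverse complement (5'→3'): CCTTGGTGGCAAGATATGATTGGTACCAAGTCACGATGAGCCTATGTGGAAAGTCCCTCATCAACGTCTAATGCCTTGTCGTTGGTGACCT
Frame +1: AGG TCA CCA ACG ACA AGG CAT TAG ACG TTG ATG AGG GAC TTT CCA CAT AGG CTC ATC GTG ACT TGG TAC CAA TCA TAT CTT GCC ACC AAG — no ATG→stop ORF.
Frame +2: GGT CAC CAA CGA CAA GGC ATT AGA CGT TGA TGA GGG ACT TTC CAC ATA GGC TCA TCG TGA CTT GGT ACC AAT CAT ATC TTG CCA CCA AGG — no ATG→stop ORF.
Frame +3: GTC ACC AAC GAC AAG GCA TTA GAC GTT GAT GAG GGA CTT TCC ACA TAG GCT CAT CGT GAC TTG GTA CCA ATC ATA TCT TGC CAC CAA — no ATG→stop ORF.
Frame -1: CCT TGG TGG CAA GAT ATG ATT GGT ACC AAG TCA CGA TGA GCC TAT GTG GAA AGT CCC TCA TCA ACG TCT AAT GCC TTG TCG TTG GTG ACC — ATG at 16, stop TGA at 37 → 24 nt.
Frame -2: CTT GGT GGC AAG ATA TGA TTG GTA CCA AGT CAC GAT GAG CCT ATG TGG AAA GTC CCT CAT CAA CGT CTA ATG CCT TGT CGT TGG TGA CCT — ATG at 44, stop TGA at 86 → 45 nt; ATG at 71, stop TGA at 86 → 18 nt.
Frame -3: TTG GTG GCA AGA TAT GAT TGG TAC CAA GTC ACG ATG AGC CTA TGT GGA AAG TCC CTC ATC AAC GTC TAA TGC CTT GTC GTT GGT GAC — ATG at 36, stop TAA at 69 → 36 nt.
Largest ORF found is 45 nucleotides < 48, so no.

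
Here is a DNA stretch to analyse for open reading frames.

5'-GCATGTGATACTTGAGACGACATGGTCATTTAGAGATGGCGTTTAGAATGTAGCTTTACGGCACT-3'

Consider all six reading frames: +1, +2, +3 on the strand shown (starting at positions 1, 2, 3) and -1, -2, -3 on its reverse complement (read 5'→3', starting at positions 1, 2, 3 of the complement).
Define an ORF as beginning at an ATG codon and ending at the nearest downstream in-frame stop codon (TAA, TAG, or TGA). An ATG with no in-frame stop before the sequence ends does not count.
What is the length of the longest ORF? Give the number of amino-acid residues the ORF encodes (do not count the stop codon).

5

Reverse complement (5'→3'): AGTGCCGTAAAGCTACATTCTAAACGCCATCTCTAAATGACCATGTCGTCTCAAGTATCACATGC
Frame +1: GCA TGT GAT ACT TGA GAC GAC ATG GTC ATT TAG AGA TGG CGT TTA GAA TGT AGC TTT ACG GCA — ATG at 22, stop TAG at 31 → 12 nt.
Frame +2: CAT GTG ATA CTT GAG ACG ACA TGG TCA TTT AGA GAT GGC GTT TAG AAT GTA GCT TTA CGG CAC — no ATG→stop ORF.
Frame +3: ATG TGA TAC TTG AGA CGA CAT GGT CAT TTA GAG ATG GCG TTT AGA ATG TAG CTT TAC GGC ACT — ATG at 3, stop TGA at 6 → 6 nt; ATG at 36, stop TAG at 51 → 18 nt; ATG at 48, stop TAG at 51 → 6 nt.
Frame -1: AGT GCC GTA AAG CTA CAT TCT AAA CGC CAT CTC TAA ATG ACC ATG TCG TCT CAA GTA TCA CAT — no ATG→stop ORF.
Frame -2: GTG CCG TAA AGC TAC ATT CTA AAC GCC ATC TCT AAA TGA CCA TGT CGT CTC AAG TAT CAC ATG — no ATG→stop ORF.
Frame -3: TGC CGT AAA GCT ACA TTC TAA ACG CCA TCT CTA AAT GAC CAT GTC GTC TCA AGT ATC ACA TGC — no ATG→stop ORF.
Longest: frame +3, positions 36–53, 18 nt = 6 codons = 5 aa. → 5 amino acids.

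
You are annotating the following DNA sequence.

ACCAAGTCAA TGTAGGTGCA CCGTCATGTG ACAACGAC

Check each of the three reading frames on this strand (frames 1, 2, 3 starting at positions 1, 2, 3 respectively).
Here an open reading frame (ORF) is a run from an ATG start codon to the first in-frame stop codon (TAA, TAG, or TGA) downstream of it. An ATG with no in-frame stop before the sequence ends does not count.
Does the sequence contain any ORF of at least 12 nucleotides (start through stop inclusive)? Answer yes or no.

Frame 1: ACC AAG TCA ATG TAG GTG CAC CGT CAT GTG ACA ACG — ATG at 10, stop TAG at 13 → 6 nt.
Frame 2: CCA AGT CAA TGT AGG TGC ACC GTC ATG TGA CAA CGA — ATG at 26, stop TGA at 29 → 6 nt.
Frame 3: CAA GTC AAT GTA GGT GCA CCG TCA TGT GAC AAC GAC — no ATG→stop ORF.
Largest ORF found is 6 nucleotides < 12, so no.

no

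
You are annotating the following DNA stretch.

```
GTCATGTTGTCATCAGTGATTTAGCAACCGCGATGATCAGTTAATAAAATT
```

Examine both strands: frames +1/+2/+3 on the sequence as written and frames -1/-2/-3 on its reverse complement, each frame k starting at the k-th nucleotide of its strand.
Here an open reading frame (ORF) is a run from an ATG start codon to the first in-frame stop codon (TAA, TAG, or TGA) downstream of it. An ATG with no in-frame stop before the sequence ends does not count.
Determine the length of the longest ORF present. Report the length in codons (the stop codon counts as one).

7

Reverse complement (5'→3'): AATTTTATTAACTGATCATCGCGGTTGCTAAATCACTGATGACAACATGAC
Frame +1: GTC ATG TTG TCA TCA GTG ATT TAG CAA CCG CGA TGA TCA GTT AAT AAA ATT — ATG at 4, stop TAG at 22 → 21 nt.
Frame +2: TCA TGT TGT CAT CAG TGA TTT AGC AAC CGC GAT GAT CAG TTA ATA AAA — no ATG→stop ORF.
Frame +3: CAT GTT GTC ATC AGT GAT TTA GCA ACC GCG ATG ATC AGT TAA TAA AAT — ATG at 33, stop TAA at 42 → 12 nt.
Frame -1: AAT TTT ATT AAC TGA TCA TCG CGG TTG CTA AAT CAC TGA TGA CAA CAT GAC — no ATG→stop ORF.
Frame -2: ATT TTA TTA ACT GAT CAT CGC GGT TGC TAA ATC ACT GAT GAC AAC ATG — no ATG→stop ORF.
Frame -3: TTT TAT TAA CTG ATC ATC GCG GTT GCT AAA TCA CTG ATG ACA ACA TGA — ATG at 39, stop TGA at 48 → 12 nt.
Longest: frame +1, positions 4–24, 21 nt = 7 codons = 6 aa. → 7 codons.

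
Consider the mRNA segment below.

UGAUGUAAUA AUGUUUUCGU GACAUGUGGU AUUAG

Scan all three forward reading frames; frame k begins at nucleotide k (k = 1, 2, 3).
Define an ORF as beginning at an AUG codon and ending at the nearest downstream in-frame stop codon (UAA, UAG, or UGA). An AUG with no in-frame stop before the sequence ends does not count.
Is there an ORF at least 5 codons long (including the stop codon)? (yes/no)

Frame 1: UGA UGU AAU AAU GUU UUC GUG ACA UGU GGU AUU — no AUG→stop ORF.
Frame 2: GAU GUA AUA AUG UUU UCG UGA CAU GUG GUA UUA — AUG at 11, stop UGA at 20 → 12 nt.
Frame 3: AUG UAA UAA UGU UUU CGU GAC AUG UGG UAU UAG — AUG at 3, stop UAA at 6 → 6 nt; AUG at 24, stop UAG at 33 → 12 nt.
Largest ORF found is 4 codons < 5, so no.

no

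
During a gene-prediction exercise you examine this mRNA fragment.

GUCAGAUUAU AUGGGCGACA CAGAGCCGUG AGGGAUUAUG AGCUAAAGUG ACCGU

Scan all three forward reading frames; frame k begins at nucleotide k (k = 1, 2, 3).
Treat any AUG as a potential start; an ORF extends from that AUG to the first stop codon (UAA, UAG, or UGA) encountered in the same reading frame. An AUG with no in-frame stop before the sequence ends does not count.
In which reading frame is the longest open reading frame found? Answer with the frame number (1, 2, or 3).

2

Frame 1: GUC AGA UUA UAU GGG CGA CAC AGA GCC GUG AGG GAU UAU GAG CUA AAG UGA CCG — no AUG→stop ORF.
Frame 2: UCA GAU UAU AUG GGC GAC ACA GAG CCG UGA GGG AUU AUG AGC UAA AGU GAC CGU — AUG at 11, stop UGA at 29 → 21 nt; AUG at 38, stop UAA at 44 → 9 nt.
Frame 3: CAG AUU AUA UGG GCG ACA CAG AGC CGU GAG GGA UUA UGA GCU AAA GUG ACC — no AUG→stop ORF.
Longest ORF is 21 nt in frame 2 (positions 11–31).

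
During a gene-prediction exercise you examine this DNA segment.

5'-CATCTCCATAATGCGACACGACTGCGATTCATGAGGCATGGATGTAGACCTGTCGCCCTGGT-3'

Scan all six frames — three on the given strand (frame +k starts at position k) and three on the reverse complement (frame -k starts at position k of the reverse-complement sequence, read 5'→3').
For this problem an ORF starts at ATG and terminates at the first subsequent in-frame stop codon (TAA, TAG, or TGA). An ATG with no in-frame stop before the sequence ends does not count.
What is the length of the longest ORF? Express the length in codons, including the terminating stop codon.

8

Reverse complement (5'→3'): ACCAGGGCGACAGGTCTACATCCATGCCTCATGAATCGCAGTCGTGTCGCATTATGGAGATG
Frame +1: CAT CTC CAT AAT GCG ACA CGA CTG CGA TTC ATG AGG CAT GGA TGT AGA CCT GTC GCC CTG — no ATG→stop ORF.
Frame +2: ATC TCC ATA ATG CGA CAC GAC TGC GAT TCA TGA GGC ATG GAT GTA GAC CTG TCG CCC TGG — ATG at 11, stop TGA at 32 → 24 nt.
Frame +3: TCT CCA TAA TGC GAC ACG ACT GCG ATT CAT GAG GCA TGG ATG TAG ACC TGT CGC CCT GGT — ATG at 42, stop TAG at 45 → 6 nt.
Frame -1: ACC AGG GCG ACA GGT CTA CAT CCA TGC CTC ATG AAT CGC AGT CGT GTC GCA TTA TGG AGA — no ATG→stop ORF.
Frame -2: CCA GGG CGA CAG GTC TAC ATC CAT GCC TCA TGA ATC GCA GTC GTG TCG CAT TAT GGA GAT — no ATG→stop ORF.
Frame -3: CAG GGC GAC AGG TCT ACA TCC ATG CCT CAT GAA TCG CAG TCG TGT CGC ATT ATG GAG ATG — no ATG→stop ORF.
Longest: frame +2, positions 11–34, 24 nt = 8 codons = 7 aa. → 8 codons.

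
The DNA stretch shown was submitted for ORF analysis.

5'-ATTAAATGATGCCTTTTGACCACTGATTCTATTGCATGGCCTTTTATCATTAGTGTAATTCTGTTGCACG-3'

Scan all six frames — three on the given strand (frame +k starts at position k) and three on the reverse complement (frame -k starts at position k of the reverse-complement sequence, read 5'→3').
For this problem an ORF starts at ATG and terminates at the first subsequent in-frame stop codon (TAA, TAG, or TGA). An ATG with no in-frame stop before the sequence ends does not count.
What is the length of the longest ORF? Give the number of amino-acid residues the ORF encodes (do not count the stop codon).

Reverse complement (5'→3'): CGTGCAACAGAATTACACTAATGATAAAAGGCCATGCAATAGAATCAGTGGTCAAAAGGCATCATTTAAT
Frame +1: ATT AAA TGA TGC CTT TTG ACC ACT GAT TCT ATT GCA TGG CCT TTT ATC ATT AGT GTA ATT CTG TTG CAC — no ATG→stop ORF.
Frame +2: TTA AAT GAT GCC TTT TGA CCA CTG ATT CTA TTG CAT GGC CTT TTA TCA TTA GTG TAA TTC TGT TGC ACG — no ATG→stop ORF.
Frame +3: TAA ATG ATG CCT TTT GAC CAC TGA TTC TAT TGC ATG GCC TTT TAT CAT TAG TGT AAT TCT GTT GCA — ATG at 6, stop TGA at 24 → 21 nt; ATG at 9, stop TGA at 24 → 18 nt; ATG at 36, stop TAG at 51 → 18 nt.
Frame -1: CGT GCA ACA GAA TTA CAC TAA TGA TAA AAG GCC ATG CAA TAG AAT CAG TGG TCA AAA GGC ATC ATT TAA — ATG at 34, stop TAG at 40 → 9 nt.
Frame -2: GTG CAA CAG AAT TAC ACT AAT GAT AAA AGG CCA TGC AAT AGA ATC AGT GGT CAA AAG GCA TCA TTT AAT — no ATG→stop ORF.
Frame -3: TGC AAC AGA ATT ACA CTA ATG ATA AAA GGC CAT GCA ATA GAA TCA GTG GTC AAA AGG CAT CAT TTA — no ATG→stop ORF.
Longest: frame +3, positions 6–26, 21 nt = 7 codons = 6 aa. → 6 amino acids.

6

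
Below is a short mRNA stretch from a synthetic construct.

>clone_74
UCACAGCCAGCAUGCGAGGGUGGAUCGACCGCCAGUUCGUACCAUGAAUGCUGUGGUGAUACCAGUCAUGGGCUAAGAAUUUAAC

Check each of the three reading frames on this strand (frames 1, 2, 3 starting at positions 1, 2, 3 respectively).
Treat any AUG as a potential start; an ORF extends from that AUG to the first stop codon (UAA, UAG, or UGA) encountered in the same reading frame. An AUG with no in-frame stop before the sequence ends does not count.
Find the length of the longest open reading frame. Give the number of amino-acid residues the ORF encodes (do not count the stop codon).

Frame 1: UCA CAG CCA GCA UGC GAG GGU GGA UCG ACC GCC AGU UCG UAC CAU GAA UGC UGU GGU GAU ACC AGU CAU GGG CUA AGA AUU UAA — no AUG→stop ORF.
Frame 2: CAC AGC CAG CAU GCG AGG GUG GAU CGA CCG CCA GUU CGU ACC AUG AAU GCU GUG GUG AUA CCA GUC AUG GGC UAA GAA UUU AAC — AUG at 44, stop UAA at 74 → 33 nt; AUG at 68, stop UAA at 74 → 9 nt.
Frame 3: ACA GCC AGC AUG CGA GGG UGG AUC GAC CGC CAG UUC GUA CCA UGA AUG CUG UGG UGA UAC CAG UCA UGG GCU AAG AAU UUA — AUG at 12, stop UGA at 45 → 36 nt; AUG at 48, stop UGA at 57 → 12 nt.
Longest: frame 3, positions 12–47, 36 nt = 12 codons = 11 aa. → 11 amino acids.

11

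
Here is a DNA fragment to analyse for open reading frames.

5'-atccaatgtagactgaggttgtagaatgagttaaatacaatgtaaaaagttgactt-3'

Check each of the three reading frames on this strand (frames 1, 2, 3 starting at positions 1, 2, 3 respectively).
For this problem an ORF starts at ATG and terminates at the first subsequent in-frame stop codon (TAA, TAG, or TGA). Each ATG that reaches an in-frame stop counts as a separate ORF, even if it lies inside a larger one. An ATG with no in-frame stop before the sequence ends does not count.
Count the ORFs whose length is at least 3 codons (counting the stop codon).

Frame 1: ATC CAA TGT AGA CTG AGG TTG TAG AAT GAG TTA AAT ACA ATG TAA AAA GTT GAC — ATG at 40, stop TAA at 43 → 6 nt.
Frame 2: TCC AAT GTA GAC TGA GGT TGT AGA ATG AGT TAA ATA CAA TGT AAA AAG TTG ACT — ATG at 26, stop TAA at 32 → 9 nt.
Frame 3: CCA ATG TAG ACT GAG GTT GTA GAA TGA GTT AAA TAC AAT GTA AAA AGT TGA CTT — ATG at 6, stop TAG at 9 → 6 nt.
ORFs ≥ 3 codons: frame 2 26–34 (3 codons). Count = 1.

1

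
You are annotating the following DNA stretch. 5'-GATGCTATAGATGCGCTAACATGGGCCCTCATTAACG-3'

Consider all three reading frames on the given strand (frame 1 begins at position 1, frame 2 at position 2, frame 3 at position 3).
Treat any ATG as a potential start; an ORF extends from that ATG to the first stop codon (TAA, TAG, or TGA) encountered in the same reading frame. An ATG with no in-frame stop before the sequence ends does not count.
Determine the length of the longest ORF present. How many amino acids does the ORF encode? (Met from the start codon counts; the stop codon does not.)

4

Frame 1: GAT GCT ATA GAT GCG CTA ACA TGG GCC CTC ATT AAC — no ATG→stop ORF.
Frame 2: ATG CTA TAG ATG CGC TAA CAT GGG CCC TCA TTA ACG — ATG at 2, stop TAG at 8 → 9 nt; ATG at 11, stop TAA at 17 → 9 nt.
Frame 3: TGC TAT AGA TGC GCT AAC ATG GGC CCT CAT TAA — ATG at 21, stop TAA at 33 → 15 nt.
Longest: frame 3, positions 21–35, 15 nt = 5 codons = 4 aa. → 4 amino acids.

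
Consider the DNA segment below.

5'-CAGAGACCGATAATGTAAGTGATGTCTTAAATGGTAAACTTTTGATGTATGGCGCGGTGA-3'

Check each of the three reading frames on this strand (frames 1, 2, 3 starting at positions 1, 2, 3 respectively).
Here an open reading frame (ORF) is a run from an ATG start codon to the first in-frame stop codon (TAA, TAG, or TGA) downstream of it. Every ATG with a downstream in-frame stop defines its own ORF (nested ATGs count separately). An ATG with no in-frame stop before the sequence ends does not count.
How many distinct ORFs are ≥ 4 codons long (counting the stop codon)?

2

Frame 1: CAG AGA CCG ATA ATG TAA GTG ATG TCT TAA ATG GTA AAC TTT TGA TGT ATG GCG CGG TGA — ATG at 13, stop TAA at 16 → 6 nt; ATG at 22, stop TAA at 28 → 9 nt; ATG at 31, stop TGA at 43 → 15 nt; ATG at 49, stop TGA at 58 → 12 nt.
Frame 2: AGA GAC CGA TAA TGT AAG TGA TGT CTT AAA TGG TAA ACT TTT GAT GTA TGG CGC GGT — no ATG→stop ORF.
Frame 3: GAG ACC GAT AAT GTA AGT GAT GTC TTA AAT GGT AAA CTT TTG ATG TAT GGC GCG GTG — no ATG→stop ORF.
ORFs ≥ 4 codons: frame 1 31–45 (5 codons), frame 1 49–60 (4 codons). Count = 2.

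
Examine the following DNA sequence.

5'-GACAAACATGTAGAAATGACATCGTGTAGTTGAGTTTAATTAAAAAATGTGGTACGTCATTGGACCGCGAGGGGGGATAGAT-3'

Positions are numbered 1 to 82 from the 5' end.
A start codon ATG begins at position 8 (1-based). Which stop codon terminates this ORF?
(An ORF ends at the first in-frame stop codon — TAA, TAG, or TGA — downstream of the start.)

TAG

Codons from position 8: ATG (8–10), TAG (11–13).
The first in-frame stop codon is TAG.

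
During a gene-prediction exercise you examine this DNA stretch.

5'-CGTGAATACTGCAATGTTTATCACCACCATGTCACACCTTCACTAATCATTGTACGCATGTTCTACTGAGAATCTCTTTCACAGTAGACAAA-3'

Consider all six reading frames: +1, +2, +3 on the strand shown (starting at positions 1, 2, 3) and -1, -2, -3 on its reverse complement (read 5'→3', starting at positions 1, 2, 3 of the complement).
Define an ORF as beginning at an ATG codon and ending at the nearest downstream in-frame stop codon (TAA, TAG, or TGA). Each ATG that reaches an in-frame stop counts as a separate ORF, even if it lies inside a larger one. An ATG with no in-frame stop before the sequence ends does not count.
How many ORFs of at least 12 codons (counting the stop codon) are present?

1

Reverse complement (5'→3'): TTTGTCTACTGTGAAAGAGATTCTCAGTAGAACATGCGTACAATGATTAGTGAAGGTGTGACATGGTGGTGATAAACATTGCAGTATTCACG
Frame +1: CGT GAA TAC TGC AAT GTT TAT CAC CAC CAT GTC ACA CCT TCA CTA ATC ATT GTA CGC ATG TTC TAC TGA GAA TCT CTT TCA CAG TAG ACA — ATG at 58, stop TGA at 67 → 12 nt.
Frame +2: GTG AAT ACT GCA ATG TTT ATC ACC ACC ATG TCA CAC CTT CAC TAA TCA TTG TAC GCA TGT TCT ACT GAG AAT CTC TTT CAC AGT AGA CAA — ATG at 14, stop TAA at 44 → 33 nt; ATG at 29, stop TAA at 44 → 18 nt.
Frame +3: TGA ATA CTG CAA TGT TTA TCA CCA CCA TGT CAC ACC TTC ACT AAT CAT TGT ACG CAT GTT CTA CTG AGA ATC TCT TTC ACA GTA GAC AAA — no ATG→stop ORF.
Frame -1: TTT GTC TAC TGT GAA AGA GAT TCT CAG TAG AAC ATG CGT ACA ATG ATT AGT GAA GGT GTG ACA TGG TGG TGA TAA ACA TTG CAG TAT TCA — ATG at 34, stop TGA at 70 → 39 nt; ATG at 43, stop TGA at 70 → 30 nt.
Frame -2: TTG TCT ACT GTG AAA GAG ATT CTC AGT AGA ACA TGC GTA CAA TGA TTA GTG AAG GTG TGA CAT GGT GGT GAT AAA CAT TGC AGT ATT CAC — no ATG→stop ORF.
Frame -3: TGT CTA CTG TGA AAG AGA TTC TCA GTA GAA CAT GCG TAC AAT GAT TAG TGA AGG TGT GAC ATG GTG GTG ATA AAC ATT GCA GTA TTC ACG — no ATG→stop ORF.
ORFs ≥ 12 codons: frame -1 34–72 (13 codons). Count = 1.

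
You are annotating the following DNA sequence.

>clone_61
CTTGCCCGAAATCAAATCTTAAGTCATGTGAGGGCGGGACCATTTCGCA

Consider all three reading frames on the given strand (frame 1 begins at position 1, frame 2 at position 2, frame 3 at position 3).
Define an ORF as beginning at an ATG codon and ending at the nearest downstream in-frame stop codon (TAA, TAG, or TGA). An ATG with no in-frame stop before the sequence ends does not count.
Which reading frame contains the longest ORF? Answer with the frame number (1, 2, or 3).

Frame 1: CTT GCC CGA AAT CAA ATC TTA AGT CAT GTG AGG GCG GGA CCA TTT CGC — no ATG→stop ORF.
Frame 2: TTG CCC GAA ATC AAA TCT TAA GTC ATG TGA GGG CGG GAC CAT TTC GCA — ATG at 26, stop TGA at 29 → 6 nt.
Frame 3: TGC CCG AAA TCA AAT CTT AAG TCA TGT GAG GGC GGG ACC ATT TCG — no ATG→stop ORF.
Longest ORF is 6 nt in frame 2 (positions 26–31).

2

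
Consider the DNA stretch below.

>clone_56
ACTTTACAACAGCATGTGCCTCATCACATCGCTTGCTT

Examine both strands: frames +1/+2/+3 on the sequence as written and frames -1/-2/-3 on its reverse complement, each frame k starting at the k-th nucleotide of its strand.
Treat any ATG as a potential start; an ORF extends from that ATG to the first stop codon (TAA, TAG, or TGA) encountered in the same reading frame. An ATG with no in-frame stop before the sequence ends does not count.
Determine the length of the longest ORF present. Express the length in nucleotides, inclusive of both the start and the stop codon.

21

Reverse complement (5'→3'): AAGCAAGCGATGTGATGAGGCACATGCTGTTGTAAAGT
Frame +1: ACT TTA CAA CAG CAT GTG CCT CAT CAC ATC GCT TGC — no ATG→stop ORF.
Frame +2: CTT TAC AAC AGC ATG TGC CTC ATC ACA TCG CTT GCT — no ATG→stop ORF.
Frame +3: TTT ACA ACA GCA TGT GCC TCA TCA CAT CGC TTG CTT — no ATG→stop ORF.
Frame -1: AAG CAA GCG ATG TGA TGA GGC ACA TGC TGT TGT AAA — ATG at 10, stop TGA at 13 → 6 nt.
Frame -2: AGC AAG CGA TGT GAT GAG GCA CAT GCT GTT GTA AAG — no ATG→stop ORF.
Frame -3: GCA AGC GAT GTG ATG AGG CAC ATG CTG TTG TAA AGT — ATG at 15, stop TAA at 33 → 21 nt; ATG at 24, stop TAA at 33 → 12 nt.
Longest: frame -3, positions 15–35, 21 nt = 7 codons = 6 aa. → 21 nucleotides.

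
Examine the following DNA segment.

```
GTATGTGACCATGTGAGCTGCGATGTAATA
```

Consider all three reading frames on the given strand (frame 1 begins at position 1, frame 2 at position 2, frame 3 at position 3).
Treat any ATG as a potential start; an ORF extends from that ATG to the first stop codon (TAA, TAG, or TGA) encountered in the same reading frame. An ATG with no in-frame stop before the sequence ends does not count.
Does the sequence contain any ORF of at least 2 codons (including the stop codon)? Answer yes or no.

yes

Frame 1: GTA TGT GAC CAT GTG AGC TGC GAT GTA ATA — no ATG→stop ORF.
Frame 2: TAT GTG ACC ATG TGA GCT GCG ATG TAA — ATG at 11, stop TGA at 14 → 6 nt; ATG at 23, stop TAA at 26 → 6 nt.
Frame 3: ATG TGA CCA TGT GAG CTG CGA TGT AAT — ATG at 3, stop TGA at 6 → 6 nt.
Frame 2 has an ORF of 2 codons (positions 11–16) ≥ 2, so yes.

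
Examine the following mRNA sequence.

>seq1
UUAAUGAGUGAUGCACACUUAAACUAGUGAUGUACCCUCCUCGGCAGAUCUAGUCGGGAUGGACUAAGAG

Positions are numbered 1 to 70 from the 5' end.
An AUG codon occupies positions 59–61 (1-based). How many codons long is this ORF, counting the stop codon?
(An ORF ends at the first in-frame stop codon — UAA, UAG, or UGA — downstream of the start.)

3

Codons from position 59: AUG (59–61), GAC (62–64), UAA (65–67).
UAA is the first in-frame stop; that's 3 codons including the stop.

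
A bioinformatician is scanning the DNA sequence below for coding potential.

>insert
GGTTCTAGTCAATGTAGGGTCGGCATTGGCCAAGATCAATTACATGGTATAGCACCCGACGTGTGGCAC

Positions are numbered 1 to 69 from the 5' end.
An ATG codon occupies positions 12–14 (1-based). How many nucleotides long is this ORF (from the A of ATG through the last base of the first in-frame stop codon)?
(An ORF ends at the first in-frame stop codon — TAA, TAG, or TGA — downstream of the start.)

Codons from position 12: ATG (12–14), TAG (15–17).
TAG is the first in-frame stop; ORF spans 12–17, 6 nucleotides.

6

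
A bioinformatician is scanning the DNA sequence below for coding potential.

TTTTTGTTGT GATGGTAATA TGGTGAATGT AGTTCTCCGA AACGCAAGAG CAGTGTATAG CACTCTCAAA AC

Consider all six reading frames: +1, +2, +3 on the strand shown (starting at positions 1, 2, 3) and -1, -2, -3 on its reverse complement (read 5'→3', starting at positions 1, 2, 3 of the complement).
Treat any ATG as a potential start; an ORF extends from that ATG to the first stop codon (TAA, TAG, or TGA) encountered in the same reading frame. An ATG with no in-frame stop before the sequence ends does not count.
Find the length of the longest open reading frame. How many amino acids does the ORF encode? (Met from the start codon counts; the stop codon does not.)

Reverse complement (5'→3'): GTTTTGAGAGTGCTATACACTGCTCTTGCGTTTCGGAGAACTACATTCACCATATTACCATCACAACAAAAA
Frame +1: TTT TTG TTG TGA TGG TAA TAT GGT GAA TGT AGT TCT CCG AAA CGC AAG AGC AGT GTA TAG CAC TCT CAA AAC — no ATG→stop ORF.
Frame +2: TTT TGT TGT GAT GGT AAT ATG GTG AAT GTA GTT CTC CGA AAC GCA AGA GCA GTG TAT AGC ACT CTC AAA — no ATG→stop ORF.
Frame +3: TTT GTT GTG ATG GTA ATA TGG TGA ATG TAG TTC TCC GAA ACG CAA GAG CAG TGT ATA GCA CTC TCA AAA — ATG at 12, stop TGA at 24 → 15 nt; ATG at 27, stop TAG at 30 → 6 nt.
Frame -1: GTT TTG AGA GTG CTA TAC ACT GCT CTT GCG TTT CGG AGA ACT ACA TTC ACC ATA TTA CCA TCA CAA CAA AAA — no ATG→stop ORF.
Frame -2: TTT TGA GAG TGC TAT ACA CTG CTC TTG CGT TTC GGA GAA CTA CAT TCA CCA TAT TAC CAT CAC AAC AAA — no ATG→stop ORF.
Frame -3: TTT GAG AGT GCT ATA CAC TGC TCT TGC GTT TCG GAG AAC TAC ATT CAC CAT ATT ACC ATC ACA ACA AAA — no ATG→stop ORF.
Longest: frame +3, positions 12–26, 15 nt = 5 codons = 4 aa. → 4 amino acids.

4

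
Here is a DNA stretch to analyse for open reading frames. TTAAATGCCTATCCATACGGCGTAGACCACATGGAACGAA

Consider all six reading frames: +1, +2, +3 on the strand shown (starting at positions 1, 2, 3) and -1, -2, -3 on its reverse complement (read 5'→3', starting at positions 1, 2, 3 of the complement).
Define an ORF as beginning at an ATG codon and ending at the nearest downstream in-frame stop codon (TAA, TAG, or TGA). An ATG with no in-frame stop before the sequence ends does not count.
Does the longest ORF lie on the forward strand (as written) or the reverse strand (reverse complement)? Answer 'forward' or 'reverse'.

Reverse complement (5'→3'): TTCGTTCCATGTGGTCTACGCCGTATGGATAGGCATTTAA
Frame +1: TTA AAT GCC TAT CCA TAC GGC GTA GAC CAC ATG GAA CGA — no ATG→stop ORF.
Frame +2: TAA ATG CCT ATC CAT ACG GCG TAG ACC ACA TGG AAC GAA — ATG at 5, stop TAG at 23 → 21 nt.
Frame +3: AAA TGC CTA TCC ATA CGG CGT AGA CCA CAT GGA ACG — no ATG→stop ORF.
Frame -1: TTC GTT CCA TGT GGT CTA CGC CGT ATG GAT AGG CAT TTA — no ATG→stop ORF.
Frame -2: TCG TTC CAT GTG GTC TAC GCC GTA TGG ATA GGC ATT TAA — no ATG→stop ORF.
Frame -3: CGT TCC ATG TGG TCT ACG CCG TAT GGA TAG GCA TTT — ATG at 9, stop TAG at 30 → 24 nt.
Forward-strand max 21 nt; reverse-strand max 24 nt. The reverse strand has the longer ORF.

reverse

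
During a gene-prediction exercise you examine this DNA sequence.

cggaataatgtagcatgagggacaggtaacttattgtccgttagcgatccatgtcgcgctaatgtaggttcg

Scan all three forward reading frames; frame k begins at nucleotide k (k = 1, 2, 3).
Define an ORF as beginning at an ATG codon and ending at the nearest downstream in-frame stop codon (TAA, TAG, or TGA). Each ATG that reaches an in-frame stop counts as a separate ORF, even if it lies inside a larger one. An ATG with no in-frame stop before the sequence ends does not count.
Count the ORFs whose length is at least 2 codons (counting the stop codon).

Frame 1: CGG AAT AAT GTA GCA TGA GGG ACA GGT AAC TTA TTG TCC GTT AGC GAT CCA TGT CGC GCT AAT GTA GGT TCG — no ATG→stop ORF.
Frame 2: GGA ATA ATG TAG CAT GAG GGA CAG GTA ACT TAT TGT CCG TTA GCG ATC CAT GTC GCG CTA ATG TAG GTT — ATG at 8, stop TAG at 11 → 6 nt; ATG at 62, stop TAG at 65 → 6 nt.
Frame 3: GAA TAA TGT AGC ATG AGG GAC AGG TAA CTT ATT GTC CGT TAG CGA TCC ATG TCG CGC TAA TGT AGG TTC — ATG at 15, stop TAA at 27 → 15 nt; ATG at 51, stop TAA at 60 → 12 nt.
ORFs ≥ 2 codons: frame 2 8–13 (2 codons), frame 2 62–67 (2 codons), frame 3 15–29 (5 codons), frame 3 51–62 (4 codons). Count = 4.

4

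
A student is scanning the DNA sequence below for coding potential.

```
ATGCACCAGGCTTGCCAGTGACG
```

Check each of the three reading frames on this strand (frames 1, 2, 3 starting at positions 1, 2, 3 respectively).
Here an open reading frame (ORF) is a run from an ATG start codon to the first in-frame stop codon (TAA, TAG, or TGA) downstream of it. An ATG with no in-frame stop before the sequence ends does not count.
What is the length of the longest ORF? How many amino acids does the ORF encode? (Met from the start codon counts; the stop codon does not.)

Frame 1: ATG CAC CAG GCT TGC CAG TGA — ATG at 1, stop TGA at 19 → 21 nt.
Frame 2: TGC ACC AGG CTT GCC AGT GAC — no ATG→stop ORF.
Frame 3: GCA CCA GGC TTG CCA GTG ACG — no ATG→stop ORF.
Longest: frame 1, positions 1–21, 21 nt = 7 codons = 6 aa. → 6 amino acids.

6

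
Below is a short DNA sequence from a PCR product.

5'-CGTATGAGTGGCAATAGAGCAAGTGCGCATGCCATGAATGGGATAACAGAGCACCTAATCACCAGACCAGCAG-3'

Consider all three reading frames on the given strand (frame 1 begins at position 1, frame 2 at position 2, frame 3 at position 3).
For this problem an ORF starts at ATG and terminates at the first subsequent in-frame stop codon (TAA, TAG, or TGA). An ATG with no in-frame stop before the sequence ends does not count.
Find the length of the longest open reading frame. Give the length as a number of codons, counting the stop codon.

Frame 1: CGT ATG AGT GGC AAT AGA GCA AGT GCG CAT GCC ATG AAT GGG ATA ACA GAG CAC CTA ATC ACC AGA CCA GCA — no ATG→stop ORF.
Frame 2: GTA TGA GTG GCA ATA GAG CAA GTG CGC ATG CCA TGA ATG GGA TAA CAG AGC ACC TAA TCA CCA GAC CAG CAG — ATG at 29, stop TGA at 35 → 9 nt; ATG at 38, stop TAA at 44 → 9 nt.
Frame 3: TAT GAG TGG CAA TAG AGC AAG TGC GCA TGC CAT GAA TGG GAT AAC AGA GCA CCT AAT CAC CAG ACC AGC — no ATG→stop ORF.
Longest: frame 2, positions 29–37, 9 nt = 3 codons = 2 aa. → 3 codons.

3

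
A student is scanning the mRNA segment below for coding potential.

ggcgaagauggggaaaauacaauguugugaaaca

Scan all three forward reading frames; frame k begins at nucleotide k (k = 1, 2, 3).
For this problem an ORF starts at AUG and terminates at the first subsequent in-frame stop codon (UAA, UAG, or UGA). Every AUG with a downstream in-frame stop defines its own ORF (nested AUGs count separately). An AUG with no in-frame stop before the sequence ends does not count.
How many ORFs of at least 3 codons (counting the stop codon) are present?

1

Frame 1: GGC GAA GAU GGG GAA AAU ACA AUG UUG UGA AAC — AUG at 22, stop UGA at 28 → 9 nt.
Frame 2: GCG AAG AUG GGG AAA AUA CAA UGU UGU GAA ACA — no AUG→stop ORF.
Frame 3: CGA AGA UGG GGA AAA UAC AAU GUU GUG AAA — no AUG→stop ORF.
ORFs ≥ 3 codons: frame 1 22–30 (3 codons). Count = 1.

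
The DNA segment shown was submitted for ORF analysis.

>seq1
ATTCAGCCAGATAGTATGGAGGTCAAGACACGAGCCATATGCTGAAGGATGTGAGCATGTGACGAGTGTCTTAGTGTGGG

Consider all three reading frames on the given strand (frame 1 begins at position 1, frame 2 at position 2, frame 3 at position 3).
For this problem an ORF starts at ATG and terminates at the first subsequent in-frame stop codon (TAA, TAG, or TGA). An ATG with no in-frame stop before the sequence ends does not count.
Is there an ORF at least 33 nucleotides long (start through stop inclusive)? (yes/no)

no

Frame 1: ATT CAG CCA GAT AGT ATG GAG GTC AAG ACA CGA GCC ATA TGC TGA AGG ATG TGA GCA TGT GAC GAG TGT CTT AGT GTG — ATG at 16, stop TGA at 43 → 30 nt; ATG at 49, stop TGA at 52 → 6 nt.
Frame 2: TTC AGC CAG ATA GTA TGG AGG TCA AGA CAC GAG CCA TAT GCT GAA GGA TGT GAG CAT GTG ACG AGT GTC TTA GTG TGG — no ATG→stop ORF.
Frame 3: TCA GCC AGA TAG TAT GGA GGT CAA GAC ACG AGC CAT ATG CTG AAG GAT GTG AGC ATG TGA CGA GTG TCT TAG TGT GGG — ATG at 39, stop TGA at 60 → 24 nt; ATG at 57, stop TGA at 60 → 6 nt.
Largest ORF found is 30 nucleotides < 33, so no.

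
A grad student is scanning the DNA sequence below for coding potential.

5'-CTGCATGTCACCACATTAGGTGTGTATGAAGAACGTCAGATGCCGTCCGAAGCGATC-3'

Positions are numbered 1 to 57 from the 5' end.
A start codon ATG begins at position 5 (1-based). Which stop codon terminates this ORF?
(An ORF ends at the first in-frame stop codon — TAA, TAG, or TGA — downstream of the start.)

Codons from position 5: ATG (5–7), TCA (8–10), CCA (11–13), CAT (14–16), TAG (17–19).
The first in-frame stop codon is TAG.

TAG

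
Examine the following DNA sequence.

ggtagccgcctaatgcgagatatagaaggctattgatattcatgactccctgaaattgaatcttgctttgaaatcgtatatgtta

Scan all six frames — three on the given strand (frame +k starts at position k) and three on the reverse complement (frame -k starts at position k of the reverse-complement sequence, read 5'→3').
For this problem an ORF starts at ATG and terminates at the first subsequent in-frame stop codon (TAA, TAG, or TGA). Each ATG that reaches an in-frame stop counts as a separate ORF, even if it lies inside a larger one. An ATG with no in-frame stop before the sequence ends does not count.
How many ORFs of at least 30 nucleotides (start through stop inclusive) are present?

Reverse complement (5'→3'): TAACATATACGATTTCAAAGCAAGATTCAATTTCAGGGAGTCATGAATATCAATAGCCTTCTATATCTCGCATTAGGCGGCTACC
Frame +1: GGT AGC CGC CTA ATG CGA GAT ATA GAA GGC TAT TGA TAT TCA TGA CTC CCT GAA ATT GAA TCT TGC TTT GAA ATC GTA TAT GTT — ATG at 13, stop TGA at 34 → 24 nt.
Frame +2: GTA GCC GCC TAA TGC GAG ATA TAG AAG GCT ATT GAT ATT CAT GAC TCC CTG AAA TTG AAT CTT GCT TTG AAA TCG TAT ATG TTA — no ATG→stop ORF.
Frame +3: TAG CCG CCT AAT GCG AGA TAT AGA AGG CTA TTG ATA TTC ATG ACT CCC TGA AAT TGA ATC TTG CTT TGA AAT CGT ATA TGT — ATG at 42, stop TGA at 51 → 12 nt.
Frame -1: TAA CAT ATA CGA TTT CAA AGC AAG ATT CAA TTT CAG GGA GTC ATG AAT ATC AAT AGC CTT CTA TAT CTC GCA TTA GGC GGC TAC — no ATG→stop ORF.
Frame -2: AAC ATA TAC GAT TTC AAA GCA AGA TTC AAT TTC AGG GAG TCA TGA ATA TCA ATA GCC TTC TAT ATC TCG CAT TAG GCG GCT ACC — no ATG→stop ORF.
Frame -3: ACA TAT ACG ATT TCA AAG CAA GAT TCA ATT TCA GGG AGT CAT GAA TAT CAA TAG CCT TCT ATA TCT CGC ATT AGG CGG CTA — no ATG→stop ORF.
No ORF reaches 30 nucleotides. Count = 0.

0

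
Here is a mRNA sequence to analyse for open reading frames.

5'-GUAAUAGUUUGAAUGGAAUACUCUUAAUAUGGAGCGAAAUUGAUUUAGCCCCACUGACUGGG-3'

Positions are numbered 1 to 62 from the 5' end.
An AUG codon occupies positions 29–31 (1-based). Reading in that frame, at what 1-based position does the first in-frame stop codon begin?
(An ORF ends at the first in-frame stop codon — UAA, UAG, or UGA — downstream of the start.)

Codons from position 29: AUG (29–31), GAG (32–34), CGA (35–37), AAU (38–40), UGA (41–43).
UGA is a stop codon; it begins at position 41.

41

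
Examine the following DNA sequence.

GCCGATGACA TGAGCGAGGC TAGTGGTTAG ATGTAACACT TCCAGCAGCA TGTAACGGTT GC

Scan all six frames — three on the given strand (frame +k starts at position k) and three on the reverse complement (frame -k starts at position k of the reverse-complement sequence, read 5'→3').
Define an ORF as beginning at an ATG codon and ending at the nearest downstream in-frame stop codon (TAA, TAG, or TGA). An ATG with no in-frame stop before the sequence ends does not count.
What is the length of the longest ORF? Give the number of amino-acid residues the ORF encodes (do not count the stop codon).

6

Reverse complement (5'→3'): GCAACCGTTACATGCTGCTGGAAGTGTTACATCTAACCACTAGCCTCGCTCATGTCATCGGC
Frame +1: GCC GAT GAC ATG AGC GAG GCT AGT GGT TAG ATG TAA CAC TTC CAG CAG CAT GTA ACG GTT — ATG at 10, stop TAG at 28 → 21 nt; ATG at 31, stop TAA at 34 → 6 nt.
Frame +2: CCG ATG ACA TGA GCG AGG CTA GTG GTT AGA TGT AAC ACT TCC AGC AGC ATG TAA CGG TTG — ATG at 5, stop TGA at 11 → 9 nt; ATG at 50, stop TAA at 53 → 6 nt.
Frame +3: CGA TGA CAT GAG CGA GGC TAG TGG TTA GAT GTA ACA CTT CCA GCA GCA TGT AAC GGT TGC — no ATG→stop ORF.
Frame -1: GCA ACC GTT ACA TGC TGC TGG AAG TGT TAC ATC TAA CCA CTA GCC TCG CTC ATG TCA TCG — no ATG→stop ORF.
Frame -2: CAA CCG TTA CAT GCT GCT GGA AGT GTT ACA TCT AAC CAC TAG CCT CGC TCA TGT CAT CGG — no ATG→stop ORF.
Frame -3: AAC CGT TAC ATG CTG CTG GAA GTG TTA CAT CTA ACC ACT AGC CTC GCT CAT GTC ATC GGC — no ATG→stop ORF.
Longest: frame +1, positions 10–30, 21 nt = 7 codons = 6 aa. → 6 amino acids.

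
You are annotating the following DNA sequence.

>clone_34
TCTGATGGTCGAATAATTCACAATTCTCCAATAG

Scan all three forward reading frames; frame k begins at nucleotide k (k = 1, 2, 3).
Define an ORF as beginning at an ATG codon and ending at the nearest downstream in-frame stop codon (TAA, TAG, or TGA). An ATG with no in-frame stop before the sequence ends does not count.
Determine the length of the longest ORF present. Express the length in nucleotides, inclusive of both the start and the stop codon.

12

Frame 1: TCT GAT GGT CGA ATA ATT CAC AAT TCT CCA ATA — no ATG→stop ORF.
Frame 2: CTG ATG GTC GAA TAA TTC ACA ATT CTC CAA TAG — ATG at 5, stop TAA at 14 → 12 nt.
Frame 3: TGA TGG TCG AAT AAT TCA CAA TTC TCC AAT — no ATG→stop ORF.
Longest: frame 2, positions 5–16, 12 nt = 4 codons = 3 aa. → 12 nucleotides.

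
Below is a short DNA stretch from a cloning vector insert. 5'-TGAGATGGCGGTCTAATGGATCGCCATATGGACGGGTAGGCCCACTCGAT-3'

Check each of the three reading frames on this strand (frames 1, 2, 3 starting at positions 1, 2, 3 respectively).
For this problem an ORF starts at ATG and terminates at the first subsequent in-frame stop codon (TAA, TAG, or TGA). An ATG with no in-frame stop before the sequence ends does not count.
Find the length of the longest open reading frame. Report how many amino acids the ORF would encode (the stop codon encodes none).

Frame 1: TGA GAT GGC GGT CTA ATG GAT CGC CAT ATG GAC GGG TAG GCC CAC TCG — ATG at 16, stop TAG at 37 → 24 nt; ATG at 28, stop TAG at 37 → 12 nt.
Frame 2: GAG ATG GCG GTC TAA TGG ATC GCC ATA TGG ACG GGT AGG CCC ACT CGA — ATG at 5, stop TAA at 14 → 12 nt.
Frame 3: AGA TGG CGG TCT AAT GGA TCG CCA TAT GGA CGG GTA GGC CCA CTC GAT — no ATG→stop ORF.
Longest: frame 1, positions 16–39, 24 nt = 8 codons = 7 aa. → 7 amino acids.

7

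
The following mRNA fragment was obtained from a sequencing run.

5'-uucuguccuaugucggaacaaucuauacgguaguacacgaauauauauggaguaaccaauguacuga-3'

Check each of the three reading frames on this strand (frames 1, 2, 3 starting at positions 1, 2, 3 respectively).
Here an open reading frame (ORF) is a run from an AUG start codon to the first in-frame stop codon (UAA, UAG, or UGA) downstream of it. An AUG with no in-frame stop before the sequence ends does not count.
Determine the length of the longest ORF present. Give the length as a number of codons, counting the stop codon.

8

Frame 1: UUC UGU CCU AUG UCG GAA CAA UCU AUA CGG UAG UAC ACG AAU AUA UAU GGA GUA ACC AAU GUA CUG — AUG at 10, stop UAG at 31 → 24 nt.
Frame 2: UCU GUC CUA UGU CGG AAC AAU CUA UAC GGU AGU ACA CGA AUA UAU AUG GAG UAA CCA AUG UAC UGA — AUG at 47, stop UAA at 53 → 9 nt; AUG at 59, stop UGA at 65 → 9 nt.
Frame 3: CUG UCC UAU GUC GGA ACA AUC UAU ACG GUA GUA CAC GAA UAU AUA UGG AGU AAC CAA UGU ACU — no AUG→stop ORF.
Longest: frame 1, positions 10–33, 24 nt = 8 codons = 7 aa. → 8 codons.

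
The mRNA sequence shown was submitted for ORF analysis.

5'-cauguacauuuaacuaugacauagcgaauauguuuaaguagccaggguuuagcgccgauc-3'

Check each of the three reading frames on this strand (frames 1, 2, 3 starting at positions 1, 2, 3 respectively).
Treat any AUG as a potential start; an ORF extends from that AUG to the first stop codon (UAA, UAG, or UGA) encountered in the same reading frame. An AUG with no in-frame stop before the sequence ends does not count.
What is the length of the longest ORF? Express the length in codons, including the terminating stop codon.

4

Frame 1: CAU GUA CAU UUA ACU AUG ACA UAG CGA AUA UGU UUA AGU AGC CAG GGU UUA GCG CCG AUC — AUG at 16, stop UAG at 22 → 9 nt.
Frame 2: AUG UAC AUU UAA CUA UGA CAU AGC GAA UAU GUU UAA GUA GCC AGG GUU UAG CGC CGA — AUG at 2, stop UAA at 11 → 12 nt.
Frame 3: UGU ACA UUU AAC UAU GAC AUA GCG AAU AUG UUU AAG UAG CCA GGG UUU AGC GCC GAU — AUG at 30, stop UAG at 39 → 12 nt.
Longest: frame 2, positions 2–13, 12 nt = 4 codons = 3 aa. → 4 codons.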